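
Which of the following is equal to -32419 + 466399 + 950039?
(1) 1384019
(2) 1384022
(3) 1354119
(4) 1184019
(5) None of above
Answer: 1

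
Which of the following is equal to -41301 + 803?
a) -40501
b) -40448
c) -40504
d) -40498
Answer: d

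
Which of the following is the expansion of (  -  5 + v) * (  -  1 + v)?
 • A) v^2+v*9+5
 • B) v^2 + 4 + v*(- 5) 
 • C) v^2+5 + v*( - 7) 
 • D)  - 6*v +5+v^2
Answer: D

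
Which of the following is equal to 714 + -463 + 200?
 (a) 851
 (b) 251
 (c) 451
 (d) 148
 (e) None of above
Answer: c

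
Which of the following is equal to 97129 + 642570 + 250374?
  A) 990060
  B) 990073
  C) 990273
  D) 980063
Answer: B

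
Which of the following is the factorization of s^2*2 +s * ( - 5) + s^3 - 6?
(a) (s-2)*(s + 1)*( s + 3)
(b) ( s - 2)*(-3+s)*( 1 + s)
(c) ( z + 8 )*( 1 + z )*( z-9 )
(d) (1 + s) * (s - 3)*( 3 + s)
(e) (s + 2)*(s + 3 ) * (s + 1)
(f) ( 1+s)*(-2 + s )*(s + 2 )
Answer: a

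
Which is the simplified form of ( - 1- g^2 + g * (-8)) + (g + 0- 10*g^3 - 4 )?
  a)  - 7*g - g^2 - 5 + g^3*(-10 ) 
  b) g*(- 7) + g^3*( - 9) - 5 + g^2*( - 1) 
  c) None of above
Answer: a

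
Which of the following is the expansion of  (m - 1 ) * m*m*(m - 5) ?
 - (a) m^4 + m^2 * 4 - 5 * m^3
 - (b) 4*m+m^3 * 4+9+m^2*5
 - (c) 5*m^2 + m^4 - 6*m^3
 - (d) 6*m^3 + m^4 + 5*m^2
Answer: c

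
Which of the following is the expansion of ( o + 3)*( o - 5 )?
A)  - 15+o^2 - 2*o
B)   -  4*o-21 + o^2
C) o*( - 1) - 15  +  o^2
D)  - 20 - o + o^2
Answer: A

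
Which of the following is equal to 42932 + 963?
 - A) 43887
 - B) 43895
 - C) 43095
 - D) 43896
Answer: B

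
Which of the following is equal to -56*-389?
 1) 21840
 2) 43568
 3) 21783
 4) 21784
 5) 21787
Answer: 4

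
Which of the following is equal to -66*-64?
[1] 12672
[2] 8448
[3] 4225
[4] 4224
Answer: 4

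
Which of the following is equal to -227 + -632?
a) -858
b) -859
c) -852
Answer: b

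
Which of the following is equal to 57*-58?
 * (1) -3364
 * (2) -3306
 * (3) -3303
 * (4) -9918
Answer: 2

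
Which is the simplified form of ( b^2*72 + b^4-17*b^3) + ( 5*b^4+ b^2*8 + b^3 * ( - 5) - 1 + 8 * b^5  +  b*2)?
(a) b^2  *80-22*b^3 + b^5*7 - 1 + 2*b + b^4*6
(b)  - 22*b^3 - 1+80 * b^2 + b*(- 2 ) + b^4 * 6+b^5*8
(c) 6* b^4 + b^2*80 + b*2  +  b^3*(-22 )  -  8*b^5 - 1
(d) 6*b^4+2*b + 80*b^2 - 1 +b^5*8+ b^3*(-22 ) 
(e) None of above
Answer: d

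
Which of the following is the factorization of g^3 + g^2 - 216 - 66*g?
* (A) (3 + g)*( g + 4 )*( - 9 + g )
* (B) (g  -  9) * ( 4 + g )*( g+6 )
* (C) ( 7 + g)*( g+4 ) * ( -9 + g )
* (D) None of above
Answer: B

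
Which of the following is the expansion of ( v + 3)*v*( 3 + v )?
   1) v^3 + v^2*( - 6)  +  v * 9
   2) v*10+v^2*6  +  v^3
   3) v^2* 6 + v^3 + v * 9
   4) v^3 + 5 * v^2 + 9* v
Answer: 3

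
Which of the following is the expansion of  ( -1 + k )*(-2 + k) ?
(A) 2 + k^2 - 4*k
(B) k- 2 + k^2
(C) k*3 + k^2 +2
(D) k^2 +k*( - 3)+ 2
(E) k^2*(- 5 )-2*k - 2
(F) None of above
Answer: D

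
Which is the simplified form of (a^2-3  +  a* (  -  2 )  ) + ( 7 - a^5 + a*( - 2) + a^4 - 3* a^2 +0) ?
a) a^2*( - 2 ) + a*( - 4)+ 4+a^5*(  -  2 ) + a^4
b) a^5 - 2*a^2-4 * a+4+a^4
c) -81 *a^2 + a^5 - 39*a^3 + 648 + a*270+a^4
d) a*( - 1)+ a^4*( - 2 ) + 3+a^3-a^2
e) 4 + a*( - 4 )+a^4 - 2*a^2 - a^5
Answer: e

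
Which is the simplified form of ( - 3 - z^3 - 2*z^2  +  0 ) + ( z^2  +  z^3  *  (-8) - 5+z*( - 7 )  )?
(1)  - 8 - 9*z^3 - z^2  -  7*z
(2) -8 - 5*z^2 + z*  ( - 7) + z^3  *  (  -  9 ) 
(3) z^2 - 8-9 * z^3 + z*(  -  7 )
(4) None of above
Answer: 1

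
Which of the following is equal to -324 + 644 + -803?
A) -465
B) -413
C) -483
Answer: C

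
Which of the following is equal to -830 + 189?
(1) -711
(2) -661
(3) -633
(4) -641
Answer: 4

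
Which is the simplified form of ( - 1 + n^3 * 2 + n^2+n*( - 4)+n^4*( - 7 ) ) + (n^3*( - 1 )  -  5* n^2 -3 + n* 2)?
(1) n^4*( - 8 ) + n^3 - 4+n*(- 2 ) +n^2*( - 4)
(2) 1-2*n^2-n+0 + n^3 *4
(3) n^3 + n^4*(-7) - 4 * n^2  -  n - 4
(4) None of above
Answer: 4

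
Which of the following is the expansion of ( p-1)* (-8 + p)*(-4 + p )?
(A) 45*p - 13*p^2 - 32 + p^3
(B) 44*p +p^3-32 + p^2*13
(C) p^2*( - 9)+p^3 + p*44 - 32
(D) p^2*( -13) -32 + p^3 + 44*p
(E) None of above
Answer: D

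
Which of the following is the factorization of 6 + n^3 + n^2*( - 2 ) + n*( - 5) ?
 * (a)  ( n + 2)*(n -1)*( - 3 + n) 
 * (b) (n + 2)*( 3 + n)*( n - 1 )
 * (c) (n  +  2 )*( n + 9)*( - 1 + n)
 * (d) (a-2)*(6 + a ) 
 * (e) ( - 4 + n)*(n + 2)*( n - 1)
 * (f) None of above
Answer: a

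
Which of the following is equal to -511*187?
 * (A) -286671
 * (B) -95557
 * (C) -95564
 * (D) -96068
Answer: B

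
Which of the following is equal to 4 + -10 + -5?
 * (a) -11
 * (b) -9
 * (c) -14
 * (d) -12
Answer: a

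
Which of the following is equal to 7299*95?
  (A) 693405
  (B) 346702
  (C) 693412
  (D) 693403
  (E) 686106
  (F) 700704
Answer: A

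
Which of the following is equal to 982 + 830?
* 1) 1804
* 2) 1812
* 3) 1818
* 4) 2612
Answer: 2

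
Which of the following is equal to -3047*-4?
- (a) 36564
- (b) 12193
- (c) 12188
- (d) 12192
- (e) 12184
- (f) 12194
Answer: c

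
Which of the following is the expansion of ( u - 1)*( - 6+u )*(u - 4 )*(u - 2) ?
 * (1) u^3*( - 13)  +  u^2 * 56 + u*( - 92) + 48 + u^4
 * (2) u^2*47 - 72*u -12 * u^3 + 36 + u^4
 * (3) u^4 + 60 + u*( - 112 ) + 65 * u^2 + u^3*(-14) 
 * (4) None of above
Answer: 1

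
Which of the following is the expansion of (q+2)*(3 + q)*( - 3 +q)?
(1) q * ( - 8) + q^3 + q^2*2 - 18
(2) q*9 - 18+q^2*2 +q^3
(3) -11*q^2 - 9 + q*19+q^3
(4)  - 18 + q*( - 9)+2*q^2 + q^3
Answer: 4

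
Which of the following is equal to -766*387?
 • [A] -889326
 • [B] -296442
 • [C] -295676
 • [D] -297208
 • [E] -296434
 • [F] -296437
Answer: B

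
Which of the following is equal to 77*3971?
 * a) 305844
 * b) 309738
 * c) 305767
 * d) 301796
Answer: c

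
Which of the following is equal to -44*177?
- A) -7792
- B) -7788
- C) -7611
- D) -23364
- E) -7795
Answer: B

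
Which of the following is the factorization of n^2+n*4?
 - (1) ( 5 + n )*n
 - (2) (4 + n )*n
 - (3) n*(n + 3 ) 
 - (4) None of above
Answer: 2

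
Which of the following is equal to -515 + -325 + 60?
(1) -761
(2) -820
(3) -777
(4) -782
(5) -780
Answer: 5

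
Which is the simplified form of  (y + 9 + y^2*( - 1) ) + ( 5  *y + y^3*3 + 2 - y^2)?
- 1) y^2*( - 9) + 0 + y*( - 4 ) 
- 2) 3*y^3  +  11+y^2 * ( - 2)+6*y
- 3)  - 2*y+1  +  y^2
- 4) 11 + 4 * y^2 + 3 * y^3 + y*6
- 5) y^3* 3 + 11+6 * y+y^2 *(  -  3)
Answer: 2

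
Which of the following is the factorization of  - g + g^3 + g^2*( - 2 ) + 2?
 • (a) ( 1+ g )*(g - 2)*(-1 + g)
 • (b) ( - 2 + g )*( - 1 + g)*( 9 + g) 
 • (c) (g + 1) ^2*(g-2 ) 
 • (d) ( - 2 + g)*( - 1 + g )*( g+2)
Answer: a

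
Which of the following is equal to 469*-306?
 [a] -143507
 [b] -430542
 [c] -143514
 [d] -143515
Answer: c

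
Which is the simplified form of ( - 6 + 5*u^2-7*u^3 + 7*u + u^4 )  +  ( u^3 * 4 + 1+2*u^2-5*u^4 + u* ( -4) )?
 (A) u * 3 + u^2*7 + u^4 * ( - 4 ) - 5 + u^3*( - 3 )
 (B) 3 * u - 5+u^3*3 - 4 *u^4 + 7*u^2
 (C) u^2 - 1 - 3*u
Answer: A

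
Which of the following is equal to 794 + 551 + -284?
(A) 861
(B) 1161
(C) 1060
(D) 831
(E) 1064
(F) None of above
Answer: F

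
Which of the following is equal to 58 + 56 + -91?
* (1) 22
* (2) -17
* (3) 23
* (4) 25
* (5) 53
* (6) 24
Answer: 3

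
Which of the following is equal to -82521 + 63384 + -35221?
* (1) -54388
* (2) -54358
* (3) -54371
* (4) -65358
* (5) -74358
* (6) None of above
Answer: 2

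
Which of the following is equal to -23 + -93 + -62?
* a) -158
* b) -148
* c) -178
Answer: c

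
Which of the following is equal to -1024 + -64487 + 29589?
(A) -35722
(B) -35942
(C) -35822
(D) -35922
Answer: D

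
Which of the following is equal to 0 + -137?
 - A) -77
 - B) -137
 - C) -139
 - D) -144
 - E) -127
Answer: B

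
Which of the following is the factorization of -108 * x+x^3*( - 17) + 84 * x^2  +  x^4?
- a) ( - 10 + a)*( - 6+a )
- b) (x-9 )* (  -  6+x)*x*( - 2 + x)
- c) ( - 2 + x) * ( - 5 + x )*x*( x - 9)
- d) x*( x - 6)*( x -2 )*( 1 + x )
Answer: b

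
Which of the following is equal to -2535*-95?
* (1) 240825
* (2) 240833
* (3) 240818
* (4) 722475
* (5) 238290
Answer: 1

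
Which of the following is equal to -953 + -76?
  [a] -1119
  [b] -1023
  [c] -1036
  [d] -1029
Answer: d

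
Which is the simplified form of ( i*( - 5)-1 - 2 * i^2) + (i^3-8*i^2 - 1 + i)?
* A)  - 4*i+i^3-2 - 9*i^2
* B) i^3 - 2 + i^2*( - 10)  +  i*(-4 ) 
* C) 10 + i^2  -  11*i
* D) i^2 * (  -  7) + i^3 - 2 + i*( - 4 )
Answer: B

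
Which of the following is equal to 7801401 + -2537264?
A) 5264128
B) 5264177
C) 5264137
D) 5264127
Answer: C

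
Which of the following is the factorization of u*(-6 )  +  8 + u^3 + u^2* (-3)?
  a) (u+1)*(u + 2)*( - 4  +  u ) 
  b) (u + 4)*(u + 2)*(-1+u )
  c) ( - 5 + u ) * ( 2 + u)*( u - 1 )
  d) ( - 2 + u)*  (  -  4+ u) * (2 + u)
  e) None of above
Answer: e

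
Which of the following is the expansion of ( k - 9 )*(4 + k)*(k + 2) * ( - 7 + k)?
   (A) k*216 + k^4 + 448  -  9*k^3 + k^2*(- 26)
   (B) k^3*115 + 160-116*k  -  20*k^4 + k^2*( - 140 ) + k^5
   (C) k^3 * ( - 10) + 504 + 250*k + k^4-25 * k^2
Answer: C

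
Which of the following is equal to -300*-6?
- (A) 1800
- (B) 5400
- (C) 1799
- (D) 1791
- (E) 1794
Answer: A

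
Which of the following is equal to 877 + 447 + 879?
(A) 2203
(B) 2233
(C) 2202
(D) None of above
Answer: A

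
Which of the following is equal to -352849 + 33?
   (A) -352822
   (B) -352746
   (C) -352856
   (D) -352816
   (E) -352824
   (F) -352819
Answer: D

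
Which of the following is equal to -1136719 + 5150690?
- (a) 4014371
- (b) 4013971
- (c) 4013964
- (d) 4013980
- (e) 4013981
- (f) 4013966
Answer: b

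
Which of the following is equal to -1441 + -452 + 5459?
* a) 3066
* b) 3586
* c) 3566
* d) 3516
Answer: c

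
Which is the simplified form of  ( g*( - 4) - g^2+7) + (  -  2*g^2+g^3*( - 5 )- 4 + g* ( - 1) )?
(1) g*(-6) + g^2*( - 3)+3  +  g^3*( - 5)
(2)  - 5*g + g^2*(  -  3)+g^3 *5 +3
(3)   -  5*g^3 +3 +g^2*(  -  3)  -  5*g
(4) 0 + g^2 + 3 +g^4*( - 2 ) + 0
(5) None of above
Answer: 3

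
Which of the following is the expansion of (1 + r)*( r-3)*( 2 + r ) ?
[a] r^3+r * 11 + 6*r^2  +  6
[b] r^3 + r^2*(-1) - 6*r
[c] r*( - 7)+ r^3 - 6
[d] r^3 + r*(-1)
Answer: c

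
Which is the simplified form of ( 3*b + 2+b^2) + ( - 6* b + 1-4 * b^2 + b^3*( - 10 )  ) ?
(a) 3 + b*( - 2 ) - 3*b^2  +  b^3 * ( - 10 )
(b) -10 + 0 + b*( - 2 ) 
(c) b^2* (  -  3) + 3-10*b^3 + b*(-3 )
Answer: c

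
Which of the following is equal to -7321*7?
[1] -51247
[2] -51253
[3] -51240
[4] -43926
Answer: 1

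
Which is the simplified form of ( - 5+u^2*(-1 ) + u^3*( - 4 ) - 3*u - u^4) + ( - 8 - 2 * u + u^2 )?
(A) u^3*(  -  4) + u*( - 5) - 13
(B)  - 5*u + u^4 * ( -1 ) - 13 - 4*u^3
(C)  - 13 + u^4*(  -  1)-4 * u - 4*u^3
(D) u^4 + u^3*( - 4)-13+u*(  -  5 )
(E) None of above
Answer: B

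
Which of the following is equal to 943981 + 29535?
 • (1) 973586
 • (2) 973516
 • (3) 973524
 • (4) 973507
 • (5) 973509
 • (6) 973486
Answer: 2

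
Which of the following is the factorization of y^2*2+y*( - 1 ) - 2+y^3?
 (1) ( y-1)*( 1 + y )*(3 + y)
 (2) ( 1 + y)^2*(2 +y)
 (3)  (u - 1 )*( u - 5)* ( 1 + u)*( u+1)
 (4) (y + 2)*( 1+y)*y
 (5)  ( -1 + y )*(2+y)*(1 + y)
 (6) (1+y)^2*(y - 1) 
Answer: 5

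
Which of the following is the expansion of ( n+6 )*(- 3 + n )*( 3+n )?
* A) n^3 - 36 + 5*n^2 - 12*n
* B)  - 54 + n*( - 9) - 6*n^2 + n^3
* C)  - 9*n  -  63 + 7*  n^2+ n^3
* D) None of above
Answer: D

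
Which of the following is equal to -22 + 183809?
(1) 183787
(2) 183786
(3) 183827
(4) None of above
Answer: 1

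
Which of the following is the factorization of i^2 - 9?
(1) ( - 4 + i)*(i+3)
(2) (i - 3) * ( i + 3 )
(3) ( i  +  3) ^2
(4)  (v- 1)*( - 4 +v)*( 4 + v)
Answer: 2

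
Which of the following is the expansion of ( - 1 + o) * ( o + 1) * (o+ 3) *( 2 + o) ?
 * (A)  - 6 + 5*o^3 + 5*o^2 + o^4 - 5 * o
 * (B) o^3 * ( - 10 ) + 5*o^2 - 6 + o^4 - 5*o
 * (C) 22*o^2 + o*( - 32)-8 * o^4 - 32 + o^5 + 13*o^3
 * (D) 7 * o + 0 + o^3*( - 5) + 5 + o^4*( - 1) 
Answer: A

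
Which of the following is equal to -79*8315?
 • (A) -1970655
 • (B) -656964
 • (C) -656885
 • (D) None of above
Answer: C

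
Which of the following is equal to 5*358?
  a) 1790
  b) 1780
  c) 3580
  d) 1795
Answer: a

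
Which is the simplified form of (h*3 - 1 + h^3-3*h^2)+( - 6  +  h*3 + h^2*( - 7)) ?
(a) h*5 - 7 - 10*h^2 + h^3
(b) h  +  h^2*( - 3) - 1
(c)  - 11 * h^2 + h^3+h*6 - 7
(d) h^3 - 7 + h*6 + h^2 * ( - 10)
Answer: d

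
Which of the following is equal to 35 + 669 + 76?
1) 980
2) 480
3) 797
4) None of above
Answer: 4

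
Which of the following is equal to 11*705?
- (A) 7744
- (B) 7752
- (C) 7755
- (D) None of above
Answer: C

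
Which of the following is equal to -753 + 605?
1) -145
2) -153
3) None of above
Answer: 3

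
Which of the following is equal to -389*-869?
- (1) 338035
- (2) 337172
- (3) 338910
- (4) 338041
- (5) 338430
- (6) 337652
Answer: 4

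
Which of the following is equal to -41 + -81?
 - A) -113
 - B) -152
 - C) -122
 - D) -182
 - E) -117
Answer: C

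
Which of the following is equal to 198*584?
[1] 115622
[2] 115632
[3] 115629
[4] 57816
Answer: 2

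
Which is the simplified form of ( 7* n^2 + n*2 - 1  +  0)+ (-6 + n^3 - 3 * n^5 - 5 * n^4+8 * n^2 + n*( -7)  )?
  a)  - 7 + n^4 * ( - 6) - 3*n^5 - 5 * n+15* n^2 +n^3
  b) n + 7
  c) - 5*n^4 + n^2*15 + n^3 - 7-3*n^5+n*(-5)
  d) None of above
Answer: c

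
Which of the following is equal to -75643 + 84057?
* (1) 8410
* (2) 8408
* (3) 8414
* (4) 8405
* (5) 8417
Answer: 3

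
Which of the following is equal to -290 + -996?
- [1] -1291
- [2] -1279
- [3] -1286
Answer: 3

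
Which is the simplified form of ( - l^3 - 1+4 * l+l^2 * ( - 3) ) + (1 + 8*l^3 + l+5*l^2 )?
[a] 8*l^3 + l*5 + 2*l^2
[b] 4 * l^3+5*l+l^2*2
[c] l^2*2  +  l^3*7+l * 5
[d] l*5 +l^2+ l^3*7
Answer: c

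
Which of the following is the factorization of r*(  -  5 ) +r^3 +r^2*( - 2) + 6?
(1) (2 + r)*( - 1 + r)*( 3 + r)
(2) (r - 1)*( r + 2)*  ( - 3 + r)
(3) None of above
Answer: 2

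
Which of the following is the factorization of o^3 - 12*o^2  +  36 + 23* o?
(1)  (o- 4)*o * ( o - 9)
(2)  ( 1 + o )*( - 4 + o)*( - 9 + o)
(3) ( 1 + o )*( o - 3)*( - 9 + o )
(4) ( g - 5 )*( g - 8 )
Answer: 2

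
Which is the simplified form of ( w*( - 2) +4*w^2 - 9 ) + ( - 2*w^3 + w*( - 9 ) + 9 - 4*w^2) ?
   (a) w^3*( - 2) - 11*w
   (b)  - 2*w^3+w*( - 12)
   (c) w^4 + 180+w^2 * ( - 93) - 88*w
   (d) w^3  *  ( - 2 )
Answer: a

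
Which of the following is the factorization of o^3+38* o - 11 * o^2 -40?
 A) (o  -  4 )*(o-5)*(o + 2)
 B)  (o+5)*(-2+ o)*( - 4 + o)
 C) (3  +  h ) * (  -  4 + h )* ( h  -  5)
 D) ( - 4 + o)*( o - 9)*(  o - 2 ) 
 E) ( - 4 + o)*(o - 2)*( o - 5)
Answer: E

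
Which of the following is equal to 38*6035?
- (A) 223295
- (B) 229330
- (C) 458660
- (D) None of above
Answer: B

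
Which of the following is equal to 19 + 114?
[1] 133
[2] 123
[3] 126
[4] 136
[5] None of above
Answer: 1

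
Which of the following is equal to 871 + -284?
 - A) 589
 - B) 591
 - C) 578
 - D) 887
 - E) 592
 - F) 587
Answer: F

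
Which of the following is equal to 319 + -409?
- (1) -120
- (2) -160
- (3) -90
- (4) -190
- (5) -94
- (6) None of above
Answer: 3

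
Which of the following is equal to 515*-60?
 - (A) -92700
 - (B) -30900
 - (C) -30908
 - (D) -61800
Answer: B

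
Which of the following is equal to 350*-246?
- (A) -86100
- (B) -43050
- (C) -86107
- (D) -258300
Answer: A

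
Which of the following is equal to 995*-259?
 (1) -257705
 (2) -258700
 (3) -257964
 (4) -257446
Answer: 1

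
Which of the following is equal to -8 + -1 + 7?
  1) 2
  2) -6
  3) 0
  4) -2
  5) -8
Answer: 4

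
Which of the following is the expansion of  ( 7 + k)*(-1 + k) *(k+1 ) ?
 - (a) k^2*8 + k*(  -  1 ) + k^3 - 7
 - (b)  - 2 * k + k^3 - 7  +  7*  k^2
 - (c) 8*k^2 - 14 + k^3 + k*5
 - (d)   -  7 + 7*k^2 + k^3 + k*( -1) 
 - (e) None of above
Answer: d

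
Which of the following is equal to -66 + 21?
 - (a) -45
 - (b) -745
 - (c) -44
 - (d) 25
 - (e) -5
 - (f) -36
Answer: a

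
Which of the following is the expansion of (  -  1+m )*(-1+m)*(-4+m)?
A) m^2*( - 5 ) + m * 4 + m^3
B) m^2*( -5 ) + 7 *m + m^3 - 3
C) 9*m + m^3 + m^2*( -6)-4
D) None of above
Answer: C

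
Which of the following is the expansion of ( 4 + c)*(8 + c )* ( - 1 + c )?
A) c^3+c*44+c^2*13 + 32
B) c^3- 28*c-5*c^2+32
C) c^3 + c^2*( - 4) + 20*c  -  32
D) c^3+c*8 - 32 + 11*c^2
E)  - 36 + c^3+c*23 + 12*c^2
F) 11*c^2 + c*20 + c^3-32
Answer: F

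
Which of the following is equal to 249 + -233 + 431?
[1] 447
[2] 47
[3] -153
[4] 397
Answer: 1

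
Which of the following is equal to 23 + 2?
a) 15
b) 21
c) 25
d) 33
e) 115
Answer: c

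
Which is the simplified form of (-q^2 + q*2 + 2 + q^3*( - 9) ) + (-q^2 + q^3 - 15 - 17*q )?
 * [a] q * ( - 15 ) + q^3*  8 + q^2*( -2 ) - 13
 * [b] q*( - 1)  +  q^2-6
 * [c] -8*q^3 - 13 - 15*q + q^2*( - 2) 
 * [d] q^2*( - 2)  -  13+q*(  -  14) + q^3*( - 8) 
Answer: c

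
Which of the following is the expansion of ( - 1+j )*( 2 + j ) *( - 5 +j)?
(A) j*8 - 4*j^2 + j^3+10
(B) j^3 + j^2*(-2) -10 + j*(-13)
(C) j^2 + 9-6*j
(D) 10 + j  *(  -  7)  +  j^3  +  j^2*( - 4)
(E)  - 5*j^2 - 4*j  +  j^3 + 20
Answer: D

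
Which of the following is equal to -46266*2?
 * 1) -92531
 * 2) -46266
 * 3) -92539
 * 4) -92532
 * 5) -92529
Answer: 4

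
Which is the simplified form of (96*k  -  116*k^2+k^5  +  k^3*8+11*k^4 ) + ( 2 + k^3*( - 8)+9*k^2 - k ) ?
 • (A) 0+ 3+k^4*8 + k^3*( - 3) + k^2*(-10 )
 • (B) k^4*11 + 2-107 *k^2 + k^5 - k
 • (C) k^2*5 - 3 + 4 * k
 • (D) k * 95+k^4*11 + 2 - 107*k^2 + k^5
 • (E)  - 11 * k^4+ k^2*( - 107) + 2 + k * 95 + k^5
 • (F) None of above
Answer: D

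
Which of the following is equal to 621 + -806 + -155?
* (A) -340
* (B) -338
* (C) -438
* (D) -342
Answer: A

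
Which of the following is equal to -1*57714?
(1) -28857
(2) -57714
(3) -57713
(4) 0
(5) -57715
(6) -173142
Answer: 2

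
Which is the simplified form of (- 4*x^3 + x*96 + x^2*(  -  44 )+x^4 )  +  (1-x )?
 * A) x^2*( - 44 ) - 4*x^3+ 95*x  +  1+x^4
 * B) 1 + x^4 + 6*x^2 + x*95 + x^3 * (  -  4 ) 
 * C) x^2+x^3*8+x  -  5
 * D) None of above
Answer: A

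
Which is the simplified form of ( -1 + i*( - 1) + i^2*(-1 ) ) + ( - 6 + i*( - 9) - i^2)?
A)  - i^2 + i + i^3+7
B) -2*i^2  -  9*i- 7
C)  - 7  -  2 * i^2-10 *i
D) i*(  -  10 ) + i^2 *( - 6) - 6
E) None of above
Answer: C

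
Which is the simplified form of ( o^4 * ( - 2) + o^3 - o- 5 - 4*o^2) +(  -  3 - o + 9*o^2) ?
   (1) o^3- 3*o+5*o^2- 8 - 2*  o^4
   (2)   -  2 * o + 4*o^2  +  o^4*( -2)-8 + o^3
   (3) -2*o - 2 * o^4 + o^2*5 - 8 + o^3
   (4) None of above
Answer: 3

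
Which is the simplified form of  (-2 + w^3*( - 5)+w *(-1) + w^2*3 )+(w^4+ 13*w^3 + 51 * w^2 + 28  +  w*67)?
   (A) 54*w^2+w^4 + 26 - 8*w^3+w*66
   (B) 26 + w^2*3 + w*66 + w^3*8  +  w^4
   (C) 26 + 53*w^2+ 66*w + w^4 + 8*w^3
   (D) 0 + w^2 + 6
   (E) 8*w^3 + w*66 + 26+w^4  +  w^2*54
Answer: E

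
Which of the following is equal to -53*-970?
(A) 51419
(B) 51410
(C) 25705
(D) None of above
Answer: B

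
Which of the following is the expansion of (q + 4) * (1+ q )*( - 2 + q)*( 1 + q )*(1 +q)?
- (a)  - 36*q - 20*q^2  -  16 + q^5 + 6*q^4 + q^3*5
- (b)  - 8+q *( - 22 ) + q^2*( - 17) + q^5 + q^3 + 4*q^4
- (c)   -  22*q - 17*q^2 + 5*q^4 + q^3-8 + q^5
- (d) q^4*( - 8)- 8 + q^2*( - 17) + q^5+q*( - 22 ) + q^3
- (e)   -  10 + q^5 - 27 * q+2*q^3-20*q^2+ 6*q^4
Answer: c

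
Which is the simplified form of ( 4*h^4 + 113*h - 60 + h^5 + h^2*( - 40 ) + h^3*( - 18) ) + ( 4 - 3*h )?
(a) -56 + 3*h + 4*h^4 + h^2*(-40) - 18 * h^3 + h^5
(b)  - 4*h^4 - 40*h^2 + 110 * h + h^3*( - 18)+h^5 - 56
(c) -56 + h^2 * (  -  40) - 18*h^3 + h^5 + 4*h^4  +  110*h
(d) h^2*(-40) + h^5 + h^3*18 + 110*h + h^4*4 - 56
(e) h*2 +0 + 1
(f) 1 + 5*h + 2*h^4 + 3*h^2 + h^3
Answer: c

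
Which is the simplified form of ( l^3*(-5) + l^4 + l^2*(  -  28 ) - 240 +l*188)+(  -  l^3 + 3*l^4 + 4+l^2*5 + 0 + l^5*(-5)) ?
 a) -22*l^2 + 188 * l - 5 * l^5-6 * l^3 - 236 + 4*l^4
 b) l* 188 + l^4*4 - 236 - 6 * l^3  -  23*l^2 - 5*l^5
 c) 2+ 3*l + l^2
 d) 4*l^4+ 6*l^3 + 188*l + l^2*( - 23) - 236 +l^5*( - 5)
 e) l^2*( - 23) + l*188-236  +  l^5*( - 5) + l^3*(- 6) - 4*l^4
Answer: b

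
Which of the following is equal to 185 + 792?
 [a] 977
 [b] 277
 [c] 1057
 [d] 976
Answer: a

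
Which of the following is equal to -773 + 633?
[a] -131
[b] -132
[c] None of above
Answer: c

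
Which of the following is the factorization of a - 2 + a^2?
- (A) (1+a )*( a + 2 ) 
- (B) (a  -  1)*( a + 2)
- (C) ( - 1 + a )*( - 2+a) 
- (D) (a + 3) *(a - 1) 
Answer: B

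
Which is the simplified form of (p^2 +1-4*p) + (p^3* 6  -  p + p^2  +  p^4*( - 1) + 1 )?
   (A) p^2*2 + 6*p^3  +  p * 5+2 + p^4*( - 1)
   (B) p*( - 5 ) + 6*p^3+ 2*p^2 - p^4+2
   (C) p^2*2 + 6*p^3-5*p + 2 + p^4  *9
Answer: B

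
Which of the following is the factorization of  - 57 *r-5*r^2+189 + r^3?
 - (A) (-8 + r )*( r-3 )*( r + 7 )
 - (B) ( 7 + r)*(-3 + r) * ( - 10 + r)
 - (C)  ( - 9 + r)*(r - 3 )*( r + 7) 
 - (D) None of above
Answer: C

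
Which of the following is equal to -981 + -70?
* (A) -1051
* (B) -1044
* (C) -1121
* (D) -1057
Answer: A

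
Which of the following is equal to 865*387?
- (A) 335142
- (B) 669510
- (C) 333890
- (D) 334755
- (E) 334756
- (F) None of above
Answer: D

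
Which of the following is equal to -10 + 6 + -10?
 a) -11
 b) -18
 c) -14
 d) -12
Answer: c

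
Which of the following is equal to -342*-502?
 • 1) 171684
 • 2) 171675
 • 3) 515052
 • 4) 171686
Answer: 1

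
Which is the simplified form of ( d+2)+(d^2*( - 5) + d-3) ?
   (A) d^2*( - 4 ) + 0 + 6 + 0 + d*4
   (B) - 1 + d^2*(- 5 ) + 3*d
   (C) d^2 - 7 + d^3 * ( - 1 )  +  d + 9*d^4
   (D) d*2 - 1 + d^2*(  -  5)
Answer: D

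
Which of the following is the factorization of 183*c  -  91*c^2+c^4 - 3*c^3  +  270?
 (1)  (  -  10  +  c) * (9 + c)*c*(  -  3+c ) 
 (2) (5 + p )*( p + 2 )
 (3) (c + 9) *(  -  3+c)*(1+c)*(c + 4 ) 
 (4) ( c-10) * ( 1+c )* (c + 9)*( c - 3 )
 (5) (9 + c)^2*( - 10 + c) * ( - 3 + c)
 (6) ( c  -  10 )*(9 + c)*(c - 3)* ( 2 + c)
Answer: 4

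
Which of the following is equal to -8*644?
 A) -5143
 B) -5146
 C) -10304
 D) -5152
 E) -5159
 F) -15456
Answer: D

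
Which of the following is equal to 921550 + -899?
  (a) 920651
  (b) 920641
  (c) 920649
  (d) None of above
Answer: a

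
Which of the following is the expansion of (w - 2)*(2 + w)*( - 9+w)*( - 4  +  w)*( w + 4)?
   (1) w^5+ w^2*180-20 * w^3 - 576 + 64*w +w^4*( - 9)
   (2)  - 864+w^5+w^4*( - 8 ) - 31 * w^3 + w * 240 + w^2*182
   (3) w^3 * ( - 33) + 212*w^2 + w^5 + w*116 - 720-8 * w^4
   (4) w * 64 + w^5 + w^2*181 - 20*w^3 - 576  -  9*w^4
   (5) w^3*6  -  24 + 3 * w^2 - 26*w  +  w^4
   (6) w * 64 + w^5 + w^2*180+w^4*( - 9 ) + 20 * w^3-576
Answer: 1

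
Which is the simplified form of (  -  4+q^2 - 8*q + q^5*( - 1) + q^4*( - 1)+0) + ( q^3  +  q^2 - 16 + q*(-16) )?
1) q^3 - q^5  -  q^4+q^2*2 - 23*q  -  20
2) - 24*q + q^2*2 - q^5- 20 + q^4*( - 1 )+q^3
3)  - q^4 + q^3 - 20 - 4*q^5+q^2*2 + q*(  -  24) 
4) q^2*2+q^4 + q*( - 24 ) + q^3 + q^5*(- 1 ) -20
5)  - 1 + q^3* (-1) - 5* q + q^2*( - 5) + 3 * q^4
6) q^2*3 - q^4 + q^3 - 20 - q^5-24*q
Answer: 2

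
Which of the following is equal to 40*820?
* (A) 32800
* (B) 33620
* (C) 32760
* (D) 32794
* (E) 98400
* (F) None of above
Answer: A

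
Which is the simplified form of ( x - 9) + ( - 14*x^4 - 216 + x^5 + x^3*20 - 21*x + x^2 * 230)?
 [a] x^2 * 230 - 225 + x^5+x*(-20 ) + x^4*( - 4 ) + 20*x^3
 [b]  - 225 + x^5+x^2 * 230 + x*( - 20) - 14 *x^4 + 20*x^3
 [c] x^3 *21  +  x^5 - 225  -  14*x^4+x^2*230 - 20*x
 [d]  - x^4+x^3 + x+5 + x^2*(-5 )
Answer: b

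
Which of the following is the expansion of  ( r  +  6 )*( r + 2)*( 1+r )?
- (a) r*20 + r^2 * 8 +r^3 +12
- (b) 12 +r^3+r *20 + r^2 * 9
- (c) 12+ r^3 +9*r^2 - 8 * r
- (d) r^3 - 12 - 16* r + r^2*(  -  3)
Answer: b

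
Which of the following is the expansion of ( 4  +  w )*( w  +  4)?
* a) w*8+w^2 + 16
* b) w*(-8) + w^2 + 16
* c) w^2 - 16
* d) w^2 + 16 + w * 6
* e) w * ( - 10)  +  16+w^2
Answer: a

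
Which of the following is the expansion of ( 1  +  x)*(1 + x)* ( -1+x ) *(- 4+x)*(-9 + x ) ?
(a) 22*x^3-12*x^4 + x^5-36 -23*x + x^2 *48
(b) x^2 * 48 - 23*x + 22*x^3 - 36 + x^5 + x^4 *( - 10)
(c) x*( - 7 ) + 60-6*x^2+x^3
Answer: a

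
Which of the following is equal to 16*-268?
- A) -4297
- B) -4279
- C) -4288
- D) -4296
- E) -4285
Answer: C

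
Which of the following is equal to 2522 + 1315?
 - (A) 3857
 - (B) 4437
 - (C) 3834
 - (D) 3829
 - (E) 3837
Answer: E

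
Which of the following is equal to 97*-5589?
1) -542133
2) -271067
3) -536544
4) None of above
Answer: 1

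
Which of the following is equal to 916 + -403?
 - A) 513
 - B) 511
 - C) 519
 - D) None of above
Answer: A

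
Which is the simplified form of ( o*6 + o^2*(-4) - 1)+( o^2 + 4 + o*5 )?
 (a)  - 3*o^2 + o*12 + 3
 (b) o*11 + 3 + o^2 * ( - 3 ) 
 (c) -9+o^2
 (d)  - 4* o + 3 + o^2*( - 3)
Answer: b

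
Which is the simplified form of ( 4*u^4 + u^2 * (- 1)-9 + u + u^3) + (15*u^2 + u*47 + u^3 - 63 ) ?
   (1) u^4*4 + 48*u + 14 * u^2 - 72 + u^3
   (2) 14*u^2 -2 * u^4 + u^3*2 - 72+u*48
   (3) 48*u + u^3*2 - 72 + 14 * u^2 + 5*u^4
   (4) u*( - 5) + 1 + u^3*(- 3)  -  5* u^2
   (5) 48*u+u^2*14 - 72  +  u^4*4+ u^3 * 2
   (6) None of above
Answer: 5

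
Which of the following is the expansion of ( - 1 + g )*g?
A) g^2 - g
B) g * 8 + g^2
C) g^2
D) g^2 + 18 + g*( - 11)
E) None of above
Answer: A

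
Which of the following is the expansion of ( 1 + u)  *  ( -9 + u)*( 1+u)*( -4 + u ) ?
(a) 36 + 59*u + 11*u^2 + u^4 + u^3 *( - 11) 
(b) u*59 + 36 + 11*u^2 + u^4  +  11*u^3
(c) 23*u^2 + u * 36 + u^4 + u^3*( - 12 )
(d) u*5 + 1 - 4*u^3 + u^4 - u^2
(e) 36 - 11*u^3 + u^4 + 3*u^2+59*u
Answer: a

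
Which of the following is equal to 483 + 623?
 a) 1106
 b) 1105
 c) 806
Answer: a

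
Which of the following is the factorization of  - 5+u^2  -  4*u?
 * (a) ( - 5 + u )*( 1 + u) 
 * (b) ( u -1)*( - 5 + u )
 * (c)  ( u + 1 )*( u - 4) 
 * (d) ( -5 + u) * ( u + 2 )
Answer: a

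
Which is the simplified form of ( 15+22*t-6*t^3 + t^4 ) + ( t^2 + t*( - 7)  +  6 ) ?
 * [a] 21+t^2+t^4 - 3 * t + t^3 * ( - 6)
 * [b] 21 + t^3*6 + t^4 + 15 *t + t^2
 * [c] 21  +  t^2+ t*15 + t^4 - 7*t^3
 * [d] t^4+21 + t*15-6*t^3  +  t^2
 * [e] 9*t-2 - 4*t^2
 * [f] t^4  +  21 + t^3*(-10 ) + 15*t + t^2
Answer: d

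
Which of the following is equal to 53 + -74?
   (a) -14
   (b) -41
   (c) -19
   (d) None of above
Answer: d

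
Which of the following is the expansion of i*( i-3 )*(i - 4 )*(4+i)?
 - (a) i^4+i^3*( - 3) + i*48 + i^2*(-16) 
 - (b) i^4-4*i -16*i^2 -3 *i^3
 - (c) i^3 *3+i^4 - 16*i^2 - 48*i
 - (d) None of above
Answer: a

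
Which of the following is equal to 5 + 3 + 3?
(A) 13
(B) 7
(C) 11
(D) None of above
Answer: C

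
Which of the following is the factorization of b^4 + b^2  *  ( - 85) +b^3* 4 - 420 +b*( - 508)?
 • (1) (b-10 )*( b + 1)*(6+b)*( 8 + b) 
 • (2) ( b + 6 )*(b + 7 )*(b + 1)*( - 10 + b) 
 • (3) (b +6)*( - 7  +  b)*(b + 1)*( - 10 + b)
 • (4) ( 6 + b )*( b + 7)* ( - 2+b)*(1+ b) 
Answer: 2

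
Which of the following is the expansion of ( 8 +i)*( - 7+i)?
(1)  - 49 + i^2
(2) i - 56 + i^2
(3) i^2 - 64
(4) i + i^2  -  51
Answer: 2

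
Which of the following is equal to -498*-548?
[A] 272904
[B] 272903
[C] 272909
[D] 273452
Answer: A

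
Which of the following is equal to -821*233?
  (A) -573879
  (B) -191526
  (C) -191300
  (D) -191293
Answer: D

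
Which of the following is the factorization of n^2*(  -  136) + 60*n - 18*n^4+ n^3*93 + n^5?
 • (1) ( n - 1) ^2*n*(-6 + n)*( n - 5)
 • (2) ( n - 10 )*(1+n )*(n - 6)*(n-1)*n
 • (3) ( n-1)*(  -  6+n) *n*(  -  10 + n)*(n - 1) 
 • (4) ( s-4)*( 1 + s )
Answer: 3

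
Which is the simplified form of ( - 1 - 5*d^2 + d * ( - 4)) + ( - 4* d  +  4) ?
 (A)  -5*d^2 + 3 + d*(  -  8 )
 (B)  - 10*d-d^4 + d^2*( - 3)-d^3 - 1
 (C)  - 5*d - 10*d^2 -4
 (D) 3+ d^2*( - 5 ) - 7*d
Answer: A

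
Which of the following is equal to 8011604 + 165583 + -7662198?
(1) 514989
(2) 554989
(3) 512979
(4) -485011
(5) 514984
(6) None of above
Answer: 1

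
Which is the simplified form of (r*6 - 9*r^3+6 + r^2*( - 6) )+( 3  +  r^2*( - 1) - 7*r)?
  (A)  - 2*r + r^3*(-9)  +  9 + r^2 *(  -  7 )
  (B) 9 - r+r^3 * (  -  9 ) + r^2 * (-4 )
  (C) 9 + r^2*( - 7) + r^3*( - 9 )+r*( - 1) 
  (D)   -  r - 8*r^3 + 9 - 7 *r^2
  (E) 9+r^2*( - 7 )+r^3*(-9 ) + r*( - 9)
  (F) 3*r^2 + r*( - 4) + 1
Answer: C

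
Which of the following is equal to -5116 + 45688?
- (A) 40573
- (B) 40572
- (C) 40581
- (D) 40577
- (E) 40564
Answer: B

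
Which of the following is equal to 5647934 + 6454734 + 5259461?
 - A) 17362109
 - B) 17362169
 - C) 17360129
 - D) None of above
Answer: D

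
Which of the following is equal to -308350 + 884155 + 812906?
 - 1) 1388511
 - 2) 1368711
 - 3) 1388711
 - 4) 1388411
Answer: 3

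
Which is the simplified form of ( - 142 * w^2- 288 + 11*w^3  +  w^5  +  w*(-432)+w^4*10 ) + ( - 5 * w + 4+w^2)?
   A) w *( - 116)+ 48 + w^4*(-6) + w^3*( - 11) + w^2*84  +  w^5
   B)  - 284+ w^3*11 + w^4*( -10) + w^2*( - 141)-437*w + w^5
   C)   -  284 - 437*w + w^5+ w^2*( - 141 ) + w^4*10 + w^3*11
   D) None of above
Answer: C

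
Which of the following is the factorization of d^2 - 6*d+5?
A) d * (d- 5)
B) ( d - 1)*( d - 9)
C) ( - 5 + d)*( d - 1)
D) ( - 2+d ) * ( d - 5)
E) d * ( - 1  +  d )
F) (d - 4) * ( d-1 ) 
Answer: C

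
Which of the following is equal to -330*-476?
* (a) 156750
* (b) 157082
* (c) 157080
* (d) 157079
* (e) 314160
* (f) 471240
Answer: c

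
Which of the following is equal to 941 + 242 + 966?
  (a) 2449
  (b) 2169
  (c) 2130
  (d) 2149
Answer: d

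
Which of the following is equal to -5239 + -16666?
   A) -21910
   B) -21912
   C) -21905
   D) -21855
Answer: C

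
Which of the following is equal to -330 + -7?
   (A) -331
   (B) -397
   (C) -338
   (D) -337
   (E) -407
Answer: D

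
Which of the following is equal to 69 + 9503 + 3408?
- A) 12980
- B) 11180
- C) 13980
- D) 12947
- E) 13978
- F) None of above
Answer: A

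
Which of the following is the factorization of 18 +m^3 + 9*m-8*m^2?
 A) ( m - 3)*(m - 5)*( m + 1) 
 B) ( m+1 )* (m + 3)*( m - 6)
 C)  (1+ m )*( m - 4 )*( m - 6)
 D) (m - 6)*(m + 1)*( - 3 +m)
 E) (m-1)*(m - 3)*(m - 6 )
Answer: D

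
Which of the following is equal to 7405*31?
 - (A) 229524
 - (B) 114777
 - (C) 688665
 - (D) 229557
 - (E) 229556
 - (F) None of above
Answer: F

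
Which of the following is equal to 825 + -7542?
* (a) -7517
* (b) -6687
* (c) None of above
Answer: c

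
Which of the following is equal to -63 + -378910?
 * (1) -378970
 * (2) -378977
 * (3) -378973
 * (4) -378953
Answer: 3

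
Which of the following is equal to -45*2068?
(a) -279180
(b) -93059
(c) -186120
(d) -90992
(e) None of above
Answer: e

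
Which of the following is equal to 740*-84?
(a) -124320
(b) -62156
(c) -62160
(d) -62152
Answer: c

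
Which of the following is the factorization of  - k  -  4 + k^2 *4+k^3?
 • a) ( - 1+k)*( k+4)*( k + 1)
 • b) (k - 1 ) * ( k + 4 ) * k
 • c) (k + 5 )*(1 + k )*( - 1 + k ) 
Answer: a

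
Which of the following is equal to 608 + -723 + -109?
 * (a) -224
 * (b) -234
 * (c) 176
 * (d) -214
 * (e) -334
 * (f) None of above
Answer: a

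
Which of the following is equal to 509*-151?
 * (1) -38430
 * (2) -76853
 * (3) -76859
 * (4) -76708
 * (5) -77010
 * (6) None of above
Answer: 3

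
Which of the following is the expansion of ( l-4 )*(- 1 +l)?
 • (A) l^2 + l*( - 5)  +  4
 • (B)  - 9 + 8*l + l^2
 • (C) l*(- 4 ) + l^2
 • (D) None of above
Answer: A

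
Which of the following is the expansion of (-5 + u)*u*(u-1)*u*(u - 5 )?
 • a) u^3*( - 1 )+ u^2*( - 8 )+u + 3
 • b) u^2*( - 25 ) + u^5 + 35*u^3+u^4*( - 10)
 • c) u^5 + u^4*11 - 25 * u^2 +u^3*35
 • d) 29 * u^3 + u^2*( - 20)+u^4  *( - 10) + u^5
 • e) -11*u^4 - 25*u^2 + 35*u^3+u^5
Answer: e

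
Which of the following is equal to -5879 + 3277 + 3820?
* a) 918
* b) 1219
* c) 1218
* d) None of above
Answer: c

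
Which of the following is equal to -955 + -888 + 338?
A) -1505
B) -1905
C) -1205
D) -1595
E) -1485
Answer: A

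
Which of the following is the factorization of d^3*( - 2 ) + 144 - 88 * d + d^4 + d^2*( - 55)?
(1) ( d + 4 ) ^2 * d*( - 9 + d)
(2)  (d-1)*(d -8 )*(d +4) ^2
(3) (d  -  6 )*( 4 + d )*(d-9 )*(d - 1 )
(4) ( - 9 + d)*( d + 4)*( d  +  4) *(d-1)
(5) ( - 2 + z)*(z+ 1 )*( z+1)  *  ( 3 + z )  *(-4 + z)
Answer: 4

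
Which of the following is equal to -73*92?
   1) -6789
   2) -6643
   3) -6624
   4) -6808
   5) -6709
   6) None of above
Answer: 6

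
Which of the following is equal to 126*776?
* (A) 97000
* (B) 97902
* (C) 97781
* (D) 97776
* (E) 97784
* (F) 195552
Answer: D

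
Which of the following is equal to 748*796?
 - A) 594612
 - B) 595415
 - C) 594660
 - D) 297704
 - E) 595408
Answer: E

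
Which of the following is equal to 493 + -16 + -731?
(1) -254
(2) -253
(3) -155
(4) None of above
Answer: 1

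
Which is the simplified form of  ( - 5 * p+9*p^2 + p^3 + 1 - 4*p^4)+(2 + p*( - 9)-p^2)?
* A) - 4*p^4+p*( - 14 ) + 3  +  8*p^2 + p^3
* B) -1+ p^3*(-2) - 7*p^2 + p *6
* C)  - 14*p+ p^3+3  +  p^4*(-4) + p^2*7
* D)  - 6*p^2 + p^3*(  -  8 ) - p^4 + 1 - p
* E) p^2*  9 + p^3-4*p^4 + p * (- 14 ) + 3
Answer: A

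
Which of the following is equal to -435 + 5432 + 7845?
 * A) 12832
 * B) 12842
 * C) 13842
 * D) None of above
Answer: B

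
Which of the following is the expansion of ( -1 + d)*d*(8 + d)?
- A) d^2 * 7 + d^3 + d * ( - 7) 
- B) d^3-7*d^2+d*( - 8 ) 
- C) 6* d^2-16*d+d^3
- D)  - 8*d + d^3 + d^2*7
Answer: D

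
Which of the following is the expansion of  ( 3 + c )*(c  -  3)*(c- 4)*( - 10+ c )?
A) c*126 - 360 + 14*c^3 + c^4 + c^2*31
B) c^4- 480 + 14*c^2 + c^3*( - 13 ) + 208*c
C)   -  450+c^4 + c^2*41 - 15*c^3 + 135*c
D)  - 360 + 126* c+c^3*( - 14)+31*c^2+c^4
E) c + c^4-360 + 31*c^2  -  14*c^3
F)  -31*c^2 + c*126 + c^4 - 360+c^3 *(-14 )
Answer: D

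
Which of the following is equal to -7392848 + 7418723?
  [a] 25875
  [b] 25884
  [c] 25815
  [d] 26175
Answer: a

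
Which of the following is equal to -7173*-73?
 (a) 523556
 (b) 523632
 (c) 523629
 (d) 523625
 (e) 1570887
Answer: c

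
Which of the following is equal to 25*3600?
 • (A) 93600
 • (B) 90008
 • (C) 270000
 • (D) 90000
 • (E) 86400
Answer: D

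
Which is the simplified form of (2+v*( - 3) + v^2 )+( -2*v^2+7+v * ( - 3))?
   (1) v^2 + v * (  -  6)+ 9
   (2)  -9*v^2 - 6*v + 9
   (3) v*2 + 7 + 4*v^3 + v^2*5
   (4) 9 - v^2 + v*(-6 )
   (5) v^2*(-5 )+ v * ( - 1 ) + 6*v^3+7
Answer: 4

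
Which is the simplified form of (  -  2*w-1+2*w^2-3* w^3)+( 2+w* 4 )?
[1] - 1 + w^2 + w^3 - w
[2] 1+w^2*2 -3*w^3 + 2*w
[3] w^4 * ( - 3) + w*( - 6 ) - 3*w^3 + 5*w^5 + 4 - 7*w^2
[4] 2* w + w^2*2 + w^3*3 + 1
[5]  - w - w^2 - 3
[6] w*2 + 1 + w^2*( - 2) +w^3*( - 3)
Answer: 2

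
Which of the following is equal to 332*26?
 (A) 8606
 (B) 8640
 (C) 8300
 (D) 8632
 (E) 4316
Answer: D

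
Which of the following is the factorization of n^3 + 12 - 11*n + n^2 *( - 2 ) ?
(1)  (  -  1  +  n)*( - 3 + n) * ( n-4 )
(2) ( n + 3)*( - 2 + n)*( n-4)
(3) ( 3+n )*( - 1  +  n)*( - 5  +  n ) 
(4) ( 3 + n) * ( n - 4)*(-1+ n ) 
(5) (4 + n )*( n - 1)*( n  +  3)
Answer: 4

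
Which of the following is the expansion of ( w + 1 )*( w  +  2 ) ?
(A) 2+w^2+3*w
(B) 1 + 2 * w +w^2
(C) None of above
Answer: A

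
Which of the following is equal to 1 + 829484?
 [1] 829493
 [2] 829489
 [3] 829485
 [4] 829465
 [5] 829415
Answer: 3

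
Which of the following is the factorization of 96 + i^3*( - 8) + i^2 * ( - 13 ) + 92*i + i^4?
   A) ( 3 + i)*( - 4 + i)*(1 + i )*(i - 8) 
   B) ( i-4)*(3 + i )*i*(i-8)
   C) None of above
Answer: A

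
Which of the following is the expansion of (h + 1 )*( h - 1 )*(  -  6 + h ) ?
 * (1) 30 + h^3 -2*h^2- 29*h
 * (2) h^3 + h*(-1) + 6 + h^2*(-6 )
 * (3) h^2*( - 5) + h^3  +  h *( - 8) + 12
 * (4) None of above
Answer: 2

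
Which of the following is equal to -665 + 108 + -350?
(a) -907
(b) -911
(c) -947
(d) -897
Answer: a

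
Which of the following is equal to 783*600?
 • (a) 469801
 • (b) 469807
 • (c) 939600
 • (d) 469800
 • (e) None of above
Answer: d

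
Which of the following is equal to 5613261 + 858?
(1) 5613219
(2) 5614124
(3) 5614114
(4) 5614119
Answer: 4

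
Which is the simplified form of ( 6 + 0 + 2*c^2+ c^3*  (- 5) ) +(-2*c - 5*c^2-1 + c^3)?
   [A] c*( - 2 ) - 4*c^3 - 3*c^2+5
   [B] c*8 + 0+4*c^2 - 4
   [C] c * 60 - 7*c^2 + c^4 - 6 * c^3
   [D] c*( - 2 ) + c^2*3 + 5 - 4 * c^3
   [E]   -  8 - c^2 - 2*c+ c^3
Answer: A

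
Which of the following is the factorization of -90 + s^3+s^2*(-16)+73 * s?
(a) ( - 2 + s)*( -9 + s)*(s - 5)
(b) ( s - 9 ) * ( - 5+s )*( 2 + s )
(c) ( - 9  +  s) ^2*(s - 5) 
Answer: a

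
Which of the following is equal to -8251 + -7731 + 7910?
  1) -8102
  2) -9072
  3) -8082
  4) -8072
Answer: 4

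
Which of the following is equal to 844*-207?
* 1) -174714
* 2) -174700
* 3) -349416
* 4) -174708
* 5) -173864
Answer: 4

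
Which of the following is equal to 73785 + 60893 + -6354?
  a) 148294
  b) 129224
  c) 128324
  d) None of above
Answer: c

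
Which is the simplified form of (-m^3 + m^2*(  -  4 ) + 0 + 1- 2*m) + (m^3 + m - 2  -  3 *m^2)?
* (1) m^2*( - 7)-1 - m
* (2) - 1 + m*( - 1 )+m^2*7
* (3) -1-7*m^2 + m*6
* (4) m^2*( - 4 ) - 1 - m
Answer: 1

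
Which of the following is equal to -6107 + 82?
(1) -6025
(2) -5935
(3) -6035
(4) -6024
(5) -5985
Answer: 1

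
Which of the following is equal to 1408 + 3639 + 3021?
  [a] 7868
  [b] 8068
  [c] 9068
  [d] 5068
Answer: b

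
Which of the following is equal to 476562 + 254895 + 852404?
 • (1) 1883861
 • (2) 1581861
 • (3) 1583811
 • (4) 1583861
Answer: 4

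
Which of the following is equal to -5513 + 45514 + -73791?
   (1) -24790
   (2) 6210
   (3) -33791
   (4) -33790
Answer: 4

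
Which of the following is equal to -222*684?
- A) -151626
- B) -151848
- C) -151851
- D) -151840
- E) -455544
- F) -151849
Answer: B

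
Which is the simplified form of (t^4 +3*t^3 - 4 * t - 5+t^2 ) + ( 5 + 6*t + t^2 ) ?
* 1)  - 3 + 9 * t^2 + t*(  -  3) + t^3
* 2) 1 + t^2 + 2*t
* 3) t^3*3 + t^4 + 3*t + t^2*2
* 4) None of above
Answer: 4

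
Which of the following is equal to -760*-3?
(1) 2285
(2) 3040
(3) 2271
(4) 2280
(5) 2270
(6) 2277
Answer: 4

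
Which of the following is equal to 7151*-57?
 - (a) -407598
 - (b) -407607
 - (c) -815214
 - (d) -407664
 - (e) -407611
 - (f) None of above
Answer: b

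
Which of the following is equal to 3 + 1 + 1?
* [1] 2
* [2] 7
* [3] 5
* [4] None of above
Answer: 3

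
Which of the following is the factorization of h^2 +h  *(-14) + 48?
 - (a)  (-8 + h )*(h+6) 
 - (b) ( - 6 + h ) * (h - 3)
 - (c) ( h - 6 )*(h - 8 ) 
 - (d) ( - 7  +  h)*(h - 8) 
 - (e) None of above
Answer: c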